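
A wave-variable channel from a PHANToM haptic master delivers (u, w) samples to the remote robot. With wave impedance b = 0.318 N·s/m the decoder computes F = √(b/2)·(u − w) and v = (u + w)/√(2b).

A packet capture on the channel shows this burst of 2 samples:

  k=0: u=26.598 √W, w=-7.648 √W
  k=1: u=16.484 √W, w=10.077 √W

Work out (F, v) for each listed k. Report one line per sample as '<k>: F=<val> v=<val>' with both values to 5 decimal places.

k=0: u−w=34.24600, u+w=18.95000; √(b/2)=0.39875, √(2b)=0.79750; F=0.39875×34.246=13.65553, v=18.95000/0.79750=23.76187
k=1: u−w=6.40700, u+w=26.56100; √(b/2)=0.39875, √(2b)=0.79750; F=0.39875×6.407=2.55478, v=26.56100/0.79750=33.30549

0: F=13.65553 v=23.76187
1: F=2.55478 v=33.30549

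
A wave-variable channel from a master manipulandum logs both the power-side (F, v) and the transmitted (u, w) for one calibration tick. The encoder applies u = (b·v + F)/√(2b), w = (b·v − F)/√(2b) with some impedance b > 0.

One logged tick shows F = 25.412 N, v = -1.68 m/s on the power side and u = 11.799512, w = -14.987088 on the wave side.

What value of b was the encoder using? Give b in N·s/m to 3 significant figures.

u + w = -3.187576;  u + w = √(2b)·v, so √(2b) = -3.187576/(-1.68) = 1.897367.
b = (√(2b))²/2 = 3.600000/2 = 1.800000.
(Check via u − w = 2F/√(2b): u − w = 26.786600, 2F/√(2b) = 26.786599.)

b = 1.8 N·s/m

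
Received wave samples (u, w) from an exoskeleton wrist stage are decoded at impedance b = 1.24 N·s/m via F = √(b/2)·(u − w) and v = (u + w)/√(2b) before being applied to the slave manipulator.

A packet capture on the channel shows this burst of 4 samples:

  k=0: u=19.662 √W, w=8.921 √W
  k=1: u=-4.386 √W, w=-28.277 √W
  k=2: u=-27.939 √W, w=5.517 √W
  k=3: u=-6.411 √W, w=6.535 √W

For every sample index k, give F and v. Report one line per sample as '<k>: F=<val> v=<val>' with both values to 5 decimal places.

0: F=8.45747 v=18.15022
1: F=18.81179 v=-20.74103
2: F=-26.34328 v=-14.23798
3: F=-10.19369 v=0.07874

k=0: u−w=10.74100, u+w=28.58300; √(b/2)=0.78740, √(2b)=1.57480; F=0.78740×10.741=8.45747, v=28.58300/1.57480=18.15022
k=1: u−w=23.89100, u+w=-32.66300; √(b/2)=0.78740, √(2b)=1.57480; F=0.78740×23.891=18.81179, v=-32.66300/1.57480=-20.74103
k=2: u−w=-33.45600, u+w=-22.42200; √(b/2)=0.78740, √(2b)=1.57480; F=0.78740×(-33.456)=-26.34328, v=-22.42200/1.57480=-14.23798
k=3: u−w=-12.94600, u+w=0.12400; √(b/2)=0.78740, √(2b)=1.57480; F=0.78740×(-12.946)=-10.19369, v=0.12400/1.57480=0.07874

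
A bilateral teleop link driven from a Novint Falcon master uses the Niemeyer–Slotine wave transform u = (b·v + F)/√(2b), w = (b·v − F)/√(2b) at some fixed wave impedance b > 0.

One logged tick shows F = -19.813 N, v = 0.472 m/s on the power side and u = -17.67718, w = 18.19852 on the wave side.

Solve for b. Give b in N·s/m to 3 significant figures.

b = 0.61 N·s/m

u + w = 0.5213;  u + w = √(2b)·v, so √(2b) = 0.5213/0.472 = 1.1045.
b = (√(2b))²/2 = 1.2200/2 = 0.6100.
(Check via u − w = 2F/√(2b): u − w = -35.8757, 2F/√(2b) = -35.8758.)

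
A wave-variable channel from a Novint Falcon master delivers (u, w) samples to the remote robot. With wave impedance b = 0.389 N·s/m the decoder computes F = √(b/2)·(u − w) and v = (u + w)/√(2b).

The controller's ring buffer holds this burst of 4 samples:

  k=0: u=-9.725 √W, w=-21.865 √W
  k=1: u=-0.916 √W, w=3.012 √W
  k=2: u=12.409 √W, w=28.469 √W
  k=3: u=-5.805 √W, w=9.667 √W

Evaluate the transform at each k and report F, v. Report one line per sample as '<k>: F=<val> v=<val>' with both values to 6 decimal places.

k=0: u−w=12.140000, u+w=-31.590000; √(b/2)=0.441022, √(2b)=0.882043; F=0.441022×12.14=5.354002, v=-31.590000/0.882043=-35.814577
k=1: u−w=-3.928000, u+w=2.096000; √(b/2)=0.441022, √(2b)=0.882043; F=0.441022×(-3.928)=-1.732333, v=2.096000/0.882043=2.376301
k=2: u−w=-16.060000, u+w=40.878000; √(b/2)=0.441022, √(2b)=0.882043; F=0.441022×(-16.06)=-7.082806, v=40.878000/0.882043=46.344675
k=3: u−w=-15.472000, u+w=3.862000; √(b/2)=0.441022, √(2b)=0.882043; F=0.441022×(-15.472)=-6.823485, v=3.862000/0.882043=4.378471

0: F=5.354002 v=-35.814577
1: F=-1.732333 v=2.376301
2: F=-7.082806 v=46.344675
3: F=-6.823485 v=4.378471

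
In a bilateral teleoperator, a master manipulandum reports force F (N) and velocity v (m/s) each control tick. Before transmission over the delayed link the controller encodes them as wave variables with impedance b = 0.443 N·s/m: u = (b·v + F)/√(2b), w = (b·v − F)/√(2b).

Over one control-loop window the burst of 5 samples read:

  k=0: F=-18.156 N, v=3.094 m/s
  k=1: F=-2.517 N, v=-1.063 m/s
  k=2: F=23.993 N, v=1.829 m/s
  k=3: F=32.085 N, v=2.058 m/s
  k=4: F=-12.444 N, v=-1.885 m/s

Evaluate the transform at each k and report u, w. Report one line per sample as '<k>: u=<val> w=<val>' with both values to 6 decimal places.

k=0: b·v=0.443×3.094=1.370642; √(2b)=0.941276; u=(1.370642+(-18.156))/0.941276=-17.832562, w=(1.370642−(-18.156))/0.941276=20.744869
k=1: b·v=0.443×(-1.063)=-0.470909; √(2b)=0.941276; u=(-0.470909+(-2.517))/0.941276=-3.174319, w=(-0.470909−(-2.517))/0.941276=2.173742
k=2: b·v=0.443×1.829=0.810247; √(2b)=0.941276; u=(0.810247+23.993)/0.941276=26.350671, w=(0.810247−23.993)/0.941276=-24.629078
k=3: b·v=0.443×2.058=0.911694; √(2b)=0.941276; u=(0.911694+32.085)/0.941276=35.055290, w=(0.911694−32.085)/0.941276=-33.118145
k=4: b·v=0.443×(-1.885)=-0.835055; √(2b)=0.941276; u=(-0.835055+(-12.444))/0.941276=-14.107508, w=(-0.835055−(-12.444))/0.941276=12.333203

0: u=-17.832562 w=20.744869
1: u=-3.174319 w=2.173742
2: u=26.350671 w=-24.629078
3: u=35.055290 w=-33.118145
4: u=-14.107508 w=12.333203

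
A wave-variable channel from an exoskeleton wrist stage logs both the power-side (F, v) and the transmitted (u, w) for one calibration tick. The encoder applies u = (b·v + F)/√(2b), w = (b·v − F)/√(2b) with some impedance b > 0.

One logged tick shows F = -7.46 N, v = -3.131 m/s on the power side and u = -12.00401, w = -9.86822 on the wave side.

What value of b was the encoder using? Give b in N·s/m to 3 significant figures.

u + w = -21.8722;  u + w = √(2b)·v, so √(2b) = -21.8722/(-3.131) = 6.9857.
b = (√(2b))²/2 = 48.8000/2 = 24.4000.
(Check via u − w = 2F/√(2b): u − w = -2.1358, 2F/√(2b) = -2.1358.)

b = 24.4 N·s/m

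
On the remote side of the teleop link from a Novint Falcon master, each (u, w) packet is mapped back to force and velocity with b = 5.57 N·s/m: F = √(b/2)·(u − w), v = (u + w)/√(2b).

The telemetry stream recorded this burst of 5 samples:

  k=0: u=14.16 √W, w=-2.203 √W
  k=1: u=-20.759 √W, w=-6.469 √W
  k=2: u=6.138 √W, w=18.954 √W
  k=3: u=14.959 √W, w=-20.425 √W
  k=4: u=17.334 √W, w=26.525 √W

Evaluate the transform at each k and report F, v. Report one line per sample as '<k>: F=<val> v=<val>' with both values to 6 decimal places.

k=0: u−w=16.363000, u+w=11.957000; √(b/2)=1.668832, √(2b)=3.337664; F=1.668832×16.363=27.307097, v=11.957000/3.337664=3.582446
k=1: u−w=-14.290000, u+w=-27.228000; √(b/2)=1.668832, √(2b)=3.337664; F=1.668832×(-14.29)=-23.847608, v=-27.228000/3.337664=-8.157802
k=2: u−w=-12.816000, u+w=25.092000; √(b/2)=1.668832, √(2b)=3.337664; F=1.668832×(-12.816)=-21.387750, v=25.092000/3.337664=7.517833
k=3: u−w=35.384000, u+w=-5.466000; √(b/2)=1.668832, √(2b)=3.337664; F=1.668832×35.384=59.049949, v=-5.466000/3.337664=-1.637672
k=4: u−w=-9.191000, u+w=43.859000; √(b/2)=1.668832, √(2b)=3.337664; F=1.668832×(-9.191)=-15.338234, v=43.859000/3.337664=13.140628

0: F=27.307097 v=3.582446
1: F=-23.847608 v=-8.157802
2: F=-21.387750 v=7.517833
3: F=59.049949 v=-1.637672
4: F=-15.338234 v=13.140628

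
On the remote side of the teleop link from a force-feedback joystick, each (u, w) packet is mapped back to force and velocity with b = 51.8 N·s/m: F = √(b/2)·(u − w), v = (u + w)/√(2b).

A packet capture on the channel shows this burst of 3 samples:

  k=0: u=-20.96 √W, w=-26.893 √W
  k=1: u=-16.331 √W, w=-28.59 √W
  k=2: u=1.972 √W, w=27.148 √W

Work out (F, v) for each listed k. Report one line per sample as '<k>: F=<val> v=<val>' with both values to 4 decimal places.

0: F=30.1942 v=-4.7014
1: F=62.3886 v=-4.4134
2: F=-128.1258 v=2.8610

k=0: u−w=5.9330, u+w=-47.8530; √(b/2)=5.0892, √(2b)=10.1784; F=5.0892×5.933=30.1942, v=-47.8530/10.1784=-4.7014
k=1: u−w=12.2590, u+w=-44.9210; √(b/2)=5.0892, √(2b)=10.1784; F=5.0892×12.259=62.3886, v=-44.9210/10.1784=-4.4134
k=2: u−w=-25.1760, u+w=29.1200; √(b/2)=5.0892, √(2b)=10.1784; F=5.0892×(-25.176)=-128.1258, v=29.1200/10.1784=2.8610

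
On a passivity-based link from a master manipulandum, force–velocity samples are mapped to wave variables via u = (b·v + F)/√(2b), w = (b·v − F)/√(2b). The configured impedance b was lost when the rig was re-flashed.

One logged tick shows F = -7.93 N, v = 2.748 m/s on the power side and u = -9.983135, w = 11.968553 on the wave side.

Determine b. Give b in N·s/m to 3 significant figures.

u + w = 1.985418;  u + w = √(2b)·v, so √(2b) = 1.985418/2.748 = 0.722496.
b = (√(2b))²/2 = 0.522000/2 = 0.261000.
(Check via u − w = 2F/√(2b): u − w = -21.951688, 2F/√(2b) = -21.951690.)

b = 0.261 N·s/m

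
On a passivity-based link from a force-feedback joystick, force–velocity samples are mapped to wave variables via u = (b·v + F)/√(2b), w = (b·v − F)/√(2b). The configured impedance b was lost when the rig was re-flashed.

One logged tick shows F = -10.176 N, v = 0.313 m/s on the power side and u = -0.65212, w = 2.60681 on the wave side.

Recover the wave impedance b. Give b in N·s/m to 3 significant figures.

b = 19.5 N·s/m

u + w = 1.95469;  u + w = √(2b)·v, so √(2b) = 1.95469/0.313 = 6.24502.
b = (√(2b))²/2 = 39.00022/2 = 19.50011.
(Check via u − w = 2F/√(2b): u − w = -3.25893, 2F/√(2b) = -3.25892.)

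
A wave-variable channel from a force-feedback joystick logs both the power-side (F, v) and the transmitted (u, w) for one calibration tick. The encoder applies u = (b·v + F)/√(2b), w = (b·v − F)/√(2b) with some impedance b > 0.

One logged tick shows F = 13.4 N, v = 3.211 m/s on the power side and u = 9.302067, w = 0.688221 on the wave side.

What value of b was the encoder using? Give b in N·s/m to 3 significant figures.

u + w = 9.990288;  u + w = √(2b)·v, so √(2b) = 9.990288/3.211 = 3.111270.
b = (√(2b))²/2 = 9.680001/2 = 4.840001.
(Check via u − w = 2F/√(2b): u − w = 8.613846, 2F/√(2b) = 8.613846.)

b = 4.84 N·s/m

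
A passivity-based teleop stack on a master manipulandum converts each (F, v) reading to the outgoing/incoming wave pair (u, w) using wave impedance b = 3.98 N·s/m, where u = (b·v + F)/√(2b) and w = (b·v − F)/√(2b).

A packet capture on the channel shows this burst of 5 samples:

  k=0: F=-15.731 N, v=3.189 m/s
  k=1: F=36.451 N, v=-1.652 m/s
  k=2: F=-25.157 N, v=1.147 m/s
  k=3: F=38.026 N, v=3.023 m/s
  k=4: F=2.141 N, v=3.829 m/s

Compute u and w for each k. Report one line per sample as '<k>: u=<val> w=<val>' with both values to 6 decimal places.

k=0: b·v=3.98×3.189=12.692220; √(2b)=2.821347; u=(12.692220+(-15.731))/2.821347=-1.077067, w=(12.692220−(-15.731))/2.821347=10.074343
k=1: b·v=3.98×(-1.652)=-6.574960; √(2b)=2.821347; u=(-6.574960+36.451)/2.821347=10.589282, w=(-6.574960−36.451)/2.821347=-15.250147
k=2: b·v=3.98×1.147=4.565060; √(2b)=2.821347; u=(4.565060+(-25.157))/2.821347=-7.298620, w=(4.565060−(-25.157))/2.821347=10.534705
k=3: b·v=3.98×3.023=12.031540; √(2b)=2.821347; u=(12.031540+38.026)/2.821347=17.742425, w=(12.031540−38.026)/2.821347=-9.213492
k=4: b·v=3.98×3.829=15.239420; √(2b)=2.821347; u=(15.239420+2.141)/2.821347=6.160327, w=(15.239420−2.141)/2.821347=4.642612

0: u=-1.077067 w=10.074343
1: u=10.589282 w=-15.250147
2: u=-7.298620 w=10.534705
3: u=17.742425 w=-9.213492
4: u=6.160327 w=4.642612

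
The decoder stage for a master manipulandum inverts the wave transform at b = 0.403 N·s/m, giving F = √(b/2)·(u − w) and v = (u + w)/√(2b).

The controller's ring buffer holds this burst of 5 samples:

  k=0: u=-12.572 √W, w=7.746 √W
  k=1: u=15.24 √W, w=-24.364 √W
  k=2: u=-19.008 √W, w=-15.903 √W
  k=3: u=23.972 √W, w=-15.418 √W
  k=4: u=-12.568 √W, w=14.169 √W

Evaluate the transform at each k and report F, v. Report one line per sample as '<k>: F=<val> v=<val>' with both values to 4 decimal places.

k=0: u−w=-20.3180, u+w=-4.8260; √(b/2)=0.4489, √(2b)=0.8978; F=0.4489×(-20.318)=-9.1205, v=-4.8260/0.8978=-5.3755
k=1: u−w=39.6040, u+w=-9.1240; √(b/2)=0.4489, √(2b)=0.8978; F=0.4489×39.604=17.7777, v=-9.1240/0.8978=-10.1629
k=2: u−w=-3.1050, u+w=-34.9110; √(b/2)=0.4489, √(2b)=0.8978; F=0.4489×(-3.105)=-1.3938, v=-34.9110/0.8978=-38.8861
k=3: u−w=39.3900, u+w=8.5540; √(b/2)=0.4489, √(2b)=0.8978; F=0.4489×39.39=17.6817, v=8.5540/0.8978=9.5280
k=4: u−w=-26.7370, u+w=1.6010; √(b/2)=0.4489, √(2b)=0.8978; F=0.4489×(-26.737)=-12.0019, v=1.6010/0.8978=1.7833

0: F=-9.1205 v=-5.3755
1: F=17.7777 v=-10.1629
2: F=-1.3938 v=-38.8861
3: F=17.6817 v=9.5280
4: F=-12.0019 v=1.7833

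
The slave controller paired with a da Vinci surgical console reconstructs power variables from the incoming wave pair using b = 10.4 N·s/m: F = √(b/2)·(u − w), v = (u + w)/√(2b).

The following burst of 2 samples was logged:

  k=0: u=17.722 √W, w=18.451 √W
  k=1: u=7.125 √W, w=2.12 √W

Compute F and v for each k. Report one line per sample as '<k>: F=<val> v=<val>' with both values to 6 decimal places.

0: F=-1.662376 v=7.931455
1: F=11.413156 v=2.027100

k=0: u−w=-0.729000, u+w=36.173000; √(b/2)=2.280351, √(2b)=4.560702; F=2.280351×(-0.729)=-1.662376, v=36.173000/4.560702=7.931455
k=1: u−w=5.005000, u+w=9.245000; √(b/2)=2.280351, √(2b)=4.560702; F=2.280351×5.005=11.413156, v=9.245000/4.560702=2.027100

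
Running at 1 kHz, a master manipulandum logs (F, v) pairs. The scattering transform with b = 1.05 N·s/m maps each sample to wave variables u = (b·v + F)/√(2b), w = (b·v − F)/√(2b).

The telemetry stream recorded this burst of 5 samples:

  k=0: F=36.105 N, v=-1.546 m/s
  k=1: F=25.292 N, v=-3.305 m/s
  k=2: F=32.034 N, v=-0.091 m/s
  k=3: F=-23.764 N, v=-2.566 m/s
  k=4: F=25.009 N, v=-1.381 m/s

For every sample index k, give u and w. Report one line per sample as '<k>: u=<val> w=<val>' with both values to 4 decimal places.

0: u=23.7946 w=-26.0350
1: u=15.0584 w=-19.8478
2: u=22.0396 w=-22.1715
3: u=-18.2580 w=14.5395
4: u=16.2572 w=-18.2585

k=0: b·v=1.05×(-1.546)=-1.6233; √(2b)=1.4491; u=(-1.6233+36.105)/1.4491=23.7946, w=(-1.6233−36.105)/1.4491=-26.0350
k=1: b·v=1.05×(-3.305)=-3.4703; √(2b)=1.4491; u=(-3.4703+25.292)/1.4491=15.0584, w=(-3.4703−25.292)/1.4491=-19.8478
k=2: b·v=1.05×(-0.091)=-0.0955; √(2b)=1.4491; u=(-0.0955+32.034)/1.4491=22.0396, w=(-0.0955−32.034)/1.4491=-22.1715
k=3: b·v=1.05×(-2.566)=-2.6943; √(2b)=1.4491; u=(-2.6943+(-23.764))/1.4491=-18.2580, w=(-2.6943−(-23.764))/1.4491=14.5395
k=4: b·v=1.05×(-1.381)=-1.4501; √(2b)=1.4491; u=(-1.4501+25.009)/1.4491=16.2572, w=(-1.4501−25.009)/1.4491=-18.2585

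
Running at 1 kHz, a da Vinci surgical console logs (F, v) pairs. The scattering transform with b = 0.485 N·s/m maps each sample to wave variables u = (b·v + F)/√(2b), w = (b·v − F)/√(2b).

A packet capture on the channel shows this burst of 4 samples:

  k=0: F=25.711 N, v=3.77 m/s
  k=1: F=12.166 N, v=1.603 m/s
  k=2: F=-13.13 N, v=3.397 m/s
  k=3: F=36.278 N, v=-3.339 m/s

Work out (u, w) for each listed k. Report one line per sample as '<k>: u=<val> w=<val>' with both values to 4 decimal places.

0: u=27.9621 w=-24.2491
1: u=13.1421 w=-11.5633
2: u=-11.6587 w=15.0043
3: u=35.1905 w=-38.4790

k=0: b·v=0.485×3.77=1.8284; √(2b)=0.9849; u=(1.8284+25.711)/0.9849=27.9621, w=(1.8284−25.711)/0.9849=-24.2491
k=1: b·v=0.485×1.603=0.7775; √(2b)=0.9849; u=(0.7775+12.166)/0.9849=13.1421, w=(0.7775−12.166)/0.9849=-11.5633
k=2: b·v=0.485×3.397=1.6475; √(2b)=0.9849; u=(1.6475+(-13.13))/0.9849=-11.6587, w=(1.6475−(-13.13))/0.9849=15.0043
k=3: b·v=0.485×(-3.339)=-1.6194; √(2b)=0.9849; u=(-1.6194+36.278)/0.9849=35.1905, w=(-1.6194−36.278)/0.9849=-38.4790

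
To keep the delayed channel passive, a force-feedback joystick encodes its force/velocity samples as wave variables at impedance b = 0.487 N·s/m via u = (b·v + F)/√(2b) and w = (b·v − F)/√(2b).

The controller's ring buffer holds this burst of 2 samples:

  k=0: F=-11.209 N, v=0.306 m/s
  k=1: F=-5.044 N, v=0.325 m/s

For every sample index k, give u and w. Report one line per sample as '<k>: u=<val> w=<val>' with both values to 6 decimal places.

k=0: b·v=0.487×0.306=0.149022; √(2b)=0.986914; u=(0.149022+(-11.209))/0.986914=-11.206624, w=(0.149022−(-11.209))/0.986914=11.508619
k=1: b·v=0.487×0.325=0.158275; √(2b)=0.986914; u=(0.158275+(-5.044))/0.986914=-4.950505, w=(0.158275−(-5.044))/0.986914=5.271253

0: u=-11.206624 w=11.508619
1: u=-4.950505 w=5.271253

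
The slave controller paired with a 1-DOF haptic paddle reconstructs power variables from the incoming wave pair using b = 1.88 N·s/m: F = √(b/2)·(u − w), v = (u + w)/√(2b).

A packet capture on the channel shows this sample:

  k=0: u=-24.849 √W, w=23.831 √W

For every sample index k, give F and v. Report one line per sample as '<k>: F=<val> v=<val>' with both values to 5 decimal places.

k=0: u−w=-48.68000, u+w=-1.01800; √(b/2)=0.96954, √(2b)=1.93907; F=0.96954×(-48.68)=-47.19701, v=-1.01800/1.93907=-0.52499

0: F=-47.19701 v=-0.52499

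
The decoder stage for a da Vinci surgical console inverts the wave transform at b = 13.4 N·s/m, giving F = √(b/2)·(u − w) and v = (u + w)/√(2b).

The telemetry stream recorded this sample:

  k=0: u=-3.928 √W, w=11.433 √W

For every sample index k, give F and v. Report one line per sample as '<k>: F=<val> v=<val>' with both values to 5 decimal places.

k=0: u−w=-15.36100, u+w=7.50500; √(b/2)=2.58844, √(2b)=5.17687; F=2.58844×(-15.361)=-39.76096, v=7.50500/5.17687=1.44972

0: F=-39.76096 v=1.44972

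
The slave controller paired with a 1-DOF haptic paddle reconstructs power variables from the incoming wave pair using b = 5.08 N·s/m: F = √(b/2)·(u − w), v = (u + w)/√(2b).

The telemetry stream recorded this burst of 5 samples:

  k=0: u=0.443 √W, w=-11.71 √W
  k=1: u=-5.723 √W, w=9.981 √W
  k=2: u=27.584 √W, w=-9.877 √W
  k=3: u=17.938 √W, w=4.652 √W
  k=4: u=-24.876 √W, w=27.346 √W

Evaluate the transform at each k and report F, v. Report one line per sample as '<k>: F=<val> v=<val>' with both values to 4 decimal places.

0: F=19.3687 v=-3.5348
1: F=-25.0281 v=1.3359
2: F=59.7030 v=5.5552
3: F=21.1744 v=7.0871
4: F=-83.2282 v=0.7749

k=0: u−w=12.1530, u+w=-11.2670; √(b/2)=1.5937, √(2b)=3.1875; F=1.5937×12.153=19.3687, v=-11.2670/3.1875=-3.5348
k=1: u−w=-15.7040, u+w=4.2580; √(b/2)=1.5937, √(2b)=3.1875; F=1.5937×(-15.704)=-25.0281, v=4.2580/3.1875=1.3359
k=2: u−w=37.4610, u+w=17.7070; √(b/2)=1.5937, √(2b)=3.1875; F=1.5937×37.461=59.7030, v=17.7070/3.1875=5.5552
k=3: u−w=13.2860, u+w=22.5900; √(b/2)=1.5937, √(2b)=3.1875; F=1.5937×13.286=21.1744, v=22.5900/3.1875=7.0871
k=4: u−w=-52.2220, u+w=2.4700; √(b/2)=1.5937, √(2b)=3.1875; F=1.5937×(-52.222)=-83.2282, v=2.4700/3.1875=0.7749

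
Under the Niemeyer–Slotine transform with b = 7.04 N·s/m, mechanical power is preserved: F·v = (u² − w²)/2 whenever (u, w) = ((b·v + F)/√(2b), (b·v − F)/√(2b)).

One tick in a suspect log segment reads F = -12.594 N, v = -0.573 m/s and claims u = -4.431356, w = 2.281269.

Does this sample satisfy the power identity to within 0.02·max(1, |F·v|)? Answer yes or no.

F·v = (-12.594)×(-0.573) = 7.216362 W.
(u² − w²)/2 = (19.636916 − 5.204188)/2 = 7.216364 W.
|Δ| = 0.000002;  2% of max(1, |F·v|) = 0.144327.

yes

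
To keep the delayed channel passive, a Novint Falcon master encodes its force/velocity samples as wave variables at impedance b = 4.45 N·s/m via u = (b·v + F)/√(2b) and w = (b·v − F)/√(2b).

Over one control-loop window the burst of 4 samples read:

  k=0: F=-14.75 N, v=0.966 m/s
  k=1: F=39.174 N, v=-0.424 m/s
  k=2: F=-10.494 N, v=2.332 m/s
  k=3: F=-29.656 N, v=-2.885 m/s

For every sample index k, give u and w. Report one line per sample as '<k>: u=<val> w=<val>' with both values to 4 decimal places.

k=0: b·v=4.45×0.966=4.2987; √(2b)=2.9833; u=(4.2987+(-14.75))/2.9833=-3.5033, w=(4.2987−(-14.75))/2.9833=6.3851
k=1: b·v=4.45×(-0.424)=-1.8868; √(2b)=2.9833; u=(-1.8868+39.174)/2.9833=12.4987, w=(-1.8868−39.174)/2.9833=-13.7636
k=2: b·v=4.45×2.332=10.3774; √(2b)=2.9833; u=(10.3774+(-10.494))/2.9833=-0.0391, w=(10.3774−(-10.494))/2.9833=6.9961
k=3: b·v=4.45×(-2.885)=-12.8383; √(2b)=2.9833; u=(-12.8383+(-29.656))/2.9833=-14.2441, w=(-12.8383−(-29.656))/2.9833=5.6373

0: u=-3.5033 w=6.3851
1: u=12.4987 w=-13.7636
2: u=-0.0391 w=6.9961
3: u=-14.2441 w=5.6373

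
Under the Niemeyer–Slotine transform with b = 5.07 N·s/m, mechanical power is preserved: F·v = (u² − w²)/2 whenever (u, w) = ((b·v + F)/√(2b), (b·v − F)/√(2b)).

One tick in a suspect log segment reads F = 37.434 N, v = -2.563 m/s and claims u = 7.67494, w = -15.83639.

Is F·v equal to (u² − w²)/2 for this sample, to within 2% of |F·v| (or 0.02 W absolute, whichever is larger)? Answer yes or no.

F·v = 37.434×(-2.563) = -95.9433 W.
(u² − w²)/2 = (58.9047 − 250.7912)/2 = -95.9433 W.
|Δ| = 0.0001;  2% of max(1, |F·v|) = 1.9189.

yes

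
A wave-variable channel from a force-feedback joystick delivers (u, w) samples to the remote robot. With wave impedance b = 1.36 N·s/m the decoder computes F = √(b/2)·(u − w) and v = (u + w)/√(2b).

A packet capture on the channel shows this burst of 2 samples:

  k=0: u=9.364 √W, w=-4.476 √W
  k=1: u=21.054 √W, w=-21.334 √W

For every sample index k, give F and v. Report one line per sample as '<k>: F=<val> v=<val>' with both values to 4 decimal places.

k=0: u−w=13.8400, u+w=4.8880; √(b/2)=0.8246, √(2b)=1.6492; F=0.8246×13.84=11.4128, v=4.8880/1.6492=2.9638
k=1: u−w=42.3880, u+w=-0.2800; √(b/2)=0.8246, √(2b)=1.6492; F=0.8246×42.388=34.9540, v=-0.2800/1.6492=-0.1698

0: F=11.4128 v=2.9638
1: F=34.9540 v=-0.1698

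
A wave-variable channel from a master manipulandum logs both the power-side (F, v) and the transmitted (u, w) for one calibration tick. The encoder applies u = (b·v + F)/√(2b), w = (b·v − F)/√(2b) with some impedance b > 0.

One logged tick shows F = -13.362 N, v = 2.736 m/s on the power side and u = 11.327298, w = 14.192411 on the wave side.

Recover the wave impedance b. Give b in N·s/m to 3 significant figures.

b = 43.5 N·s/m

u + w = 25.519709;  u + w = √(2b)·v, so √(2b) = 25.519709/2.736 = 9.327379.
b = (√(2b))²/2 = 86.999999/2 = 43.500000.
(Check via u − w = 2F/√(2b): u − w = -2.865113, 2F/√(2b) = -2.865114.)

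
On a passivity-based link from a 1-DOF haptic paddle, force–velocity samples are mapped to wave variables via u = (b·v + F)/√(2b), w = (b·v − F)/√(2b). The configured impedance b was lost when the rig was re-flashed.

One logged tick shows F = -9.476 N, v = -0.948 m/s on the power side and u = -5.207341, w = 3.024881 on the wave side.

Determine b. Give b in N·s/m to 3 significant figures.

u + w = -2.182460;  u + w = √(2b)·v, so √(2b) = -2.182460/(-0.948) = 2.302173.
b = (√(2b))²/2 = 5.300001/2 = 2.650000.
(Check via u − w = 2F/√(2b): u − w = -8.232222, 2F/√(2b) = -8.232222.)

b = 2.65 N·s/m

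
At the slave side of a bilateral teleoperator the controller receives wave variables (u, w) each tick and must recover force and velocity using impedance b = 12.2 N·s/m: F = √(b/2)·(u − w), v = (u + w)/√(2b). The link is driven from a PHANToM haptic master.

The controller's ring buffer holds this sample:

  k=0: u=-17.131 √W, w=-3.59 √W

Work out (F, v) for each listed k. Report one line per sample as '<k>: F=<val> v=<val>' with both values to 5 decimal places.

0: F=-33.44380 v=-4.19484

k=0: u−w=-13.54100, u+w=-20.72100; √(b/2)=2.46982, √(2b)=4.93964; F=2.46982×(-13.541)=-33.44380, v=-20.72100/4.93964=-4.19484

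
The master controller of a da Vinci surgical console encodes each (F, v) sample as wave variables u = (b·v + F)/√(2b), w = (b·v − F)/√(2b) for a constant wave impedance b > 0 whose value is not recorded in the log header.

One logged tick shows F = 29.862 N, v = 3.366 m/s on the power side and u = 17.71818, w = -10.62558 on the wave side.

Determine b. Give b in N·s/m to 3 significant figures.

u + w = 7.09260;  u + w = √(2b)·v, so √(2b) = 7.09260/3.366 = 2.10713.
b = (√(2b))²/2 = 4.44000/2 = 2.22000.
(Check via u − w = 2F/√(2b): u − w = 28.34376, 2F/√(2b) = 28.34376.)

b = 2.22 N·s/m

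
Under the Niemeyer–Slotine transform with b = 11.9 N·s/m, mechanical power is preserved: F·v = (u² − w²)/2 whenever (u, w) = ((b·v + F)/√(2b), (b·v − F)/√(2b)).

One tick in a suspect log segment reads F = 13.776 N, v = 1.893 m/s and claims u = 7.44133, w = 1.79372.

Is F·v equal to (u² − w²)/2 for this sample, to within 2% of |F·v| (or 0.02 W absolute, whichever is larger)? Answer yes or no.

F·v = 13.776×1.893 = 26.0780 W.
(u² − w²)/2 = (55.3734 − 3.2174)/2 = 26.0780 W.
|Δ| = 0.0000;  2% of max(1, |F·v|) = 0.5216.

yes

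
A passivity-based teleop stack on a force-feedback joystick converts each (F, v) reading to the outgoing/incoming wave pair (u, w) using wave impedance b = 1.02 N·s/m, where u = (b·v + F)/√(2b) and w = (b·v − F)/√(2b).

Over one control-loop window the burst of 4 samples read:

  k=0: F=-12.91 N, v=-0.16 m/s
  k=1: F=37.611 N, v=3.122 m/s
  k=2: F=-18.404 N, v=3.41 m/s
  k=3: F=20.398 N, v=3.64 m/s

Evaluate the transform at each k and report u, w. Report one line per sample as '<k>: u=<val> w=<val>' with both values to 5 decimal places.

0: u=-9.15307 w=8.92455
1: u=28.56252 w=-24.10341
2: u=-10.45015 w=15.32060
3: u=16.88094 w=-11.68198

k=0: b·v=1.02×(-0.16)=-0.16320; √(2b)=1.42829; u=(-0.16320+(-12.91))/1.42829=-9.15307, w=(-0.16320−(-12.91))/1.42829=8.92455
k=1: b·v=1.02×3.122=3.18444; √(2b)=1.42829; u=(3.18444+37.611)/1.42829=28.56252, w=(3.18444−37.611)/1.42829=-24.10341
k=2: b·v=1.02×3.41=3.47820; √(2b)=1.42829; u=(3.47820+(-18.404))/1.42829=-10.45015, w=(3.47820−(-18.404))/1.42829=15.32060
k=3: b·v=1.02×3.64=3.71280; √(2b)=1.42829; u=(3.71280+20.398)/1.42829=16.88094, w=(3.71280−20.398)/1.42829=-11.68198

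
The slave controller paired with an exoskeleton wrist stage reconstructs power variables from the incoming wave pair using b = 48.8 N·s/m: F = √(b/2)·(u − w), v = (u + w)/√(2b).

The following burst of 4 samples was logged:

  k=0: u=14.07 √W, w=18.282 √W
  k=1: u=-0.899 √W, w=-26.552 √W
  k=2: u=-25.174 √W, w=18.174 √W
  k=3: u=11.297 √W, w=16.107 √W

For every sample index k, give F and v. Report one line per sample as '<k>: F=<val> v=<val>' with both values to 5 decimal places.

k=0: u−w=-4.21200, u+w=32.35200; √(b/2)=4.93964, √(2b)=9.87927; F=4.93964×(-4.212)=-20.80575, v=32.35200/9.87927=3.27474
k=1: u−w=25.65300, u+w=-27.45100; √(b/2)=4.93964, √(2b)=9.87927; F=4.93964×25.653=126.71647, v=-27.45100/9.87927=-2.77865
k=2: u−w=-43.34800, u+w=-7.00000; √(b/2)=4.93964, √(2b)=9.87927; F=4.93964×(-43.348)=-214.12332, v=-7.00000/9.87927=-0.70855
k=3: u−w=-4.81000, u+w=27.40400; √(b/2)=4.93964, √(2b)=9.87927; F=4.93964×(-4.81)=-23.75965, v=27.40400/9.87927=2.77389

0: F=-20.80575 v=3.27474
1: F=126.71647 v=-2.77865
2: F=-214.12332 v=-0.70855
3: F=-23.75965 v=2.77389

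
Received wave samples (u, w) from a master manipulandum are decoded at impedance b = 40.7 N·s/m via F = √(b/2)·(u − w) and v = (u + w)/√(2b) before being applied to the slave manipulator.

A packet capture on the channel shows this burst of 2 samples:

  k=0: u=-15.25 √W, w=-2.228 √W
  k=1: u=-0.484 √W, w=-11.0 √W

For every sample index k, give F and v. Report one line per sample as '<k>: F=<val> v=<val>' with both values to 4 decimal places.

k=0: u−w=-13.0220, u+w=-17.4780; √(b/2)=4.5111, √(2b)=9.0222; F=4.5111×(-13.022)=-58.7435, v=-17.4780/9.0222=-1.9372
k=1: u−w=10.5160, u+w=-11.4840; √(b/2)=4.5111, √(2b)=9.0222; F=4.5111×10.516=47.4387, v=-11.4840/9.0222=-1.2729

0: F=-58.7435 v=-1.9372
1: F=47.4387 v=-1.2729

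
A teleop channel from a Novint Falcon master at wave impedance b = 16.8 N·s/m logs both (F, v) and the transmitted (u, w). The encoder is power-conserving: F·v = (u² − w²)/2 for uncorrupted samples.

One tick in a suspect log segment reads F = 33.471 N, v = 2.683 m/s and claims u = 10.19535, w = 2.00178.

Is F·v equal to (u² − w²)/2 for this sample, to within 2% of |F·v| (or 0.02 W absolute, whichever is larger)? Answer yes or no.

no

F·v = 33.471×2.683 = 89.80269 W.
(u² − w²)/2 = (103.94516 − 4.00712)/2 = 49.96902 W.
|Δ| = 39.83367;  2% of max(1, |F·v|) = 1.79605.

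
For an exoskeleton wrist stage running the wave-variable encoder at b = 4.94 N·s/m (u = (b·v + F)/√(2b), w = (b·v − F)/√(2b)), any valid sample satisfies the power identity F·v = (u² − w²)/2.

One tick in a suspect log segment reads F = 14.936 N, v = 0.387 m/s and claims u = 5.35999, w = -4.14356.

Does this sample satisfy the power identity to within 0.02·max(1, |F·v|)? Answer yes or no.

F·v = 14.936×0.387 = 5.78023 W.
(u² − w²)/2 = (28.72949 − 17.16909)/2 = 5.78020 W.
|Δ| = 0.00003;  2% of max(1, |F·v|) = 0.11560.

yes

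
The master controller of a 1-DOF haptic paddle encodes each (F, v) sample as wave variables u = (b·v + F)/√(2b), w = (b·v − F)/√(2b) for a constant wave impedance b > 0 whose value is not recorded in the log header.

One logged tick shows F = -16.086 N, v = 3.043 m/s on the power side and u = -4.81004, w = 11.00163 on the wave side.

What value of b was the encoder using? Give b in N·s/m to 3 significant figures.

b = 2.07 N·s/m

u + w = 6.1916;  u + w = √(2b)·v, so √(2b) = 6.1916/3.043 = 2.0347.
b = (√(2b))²/2 = 4.1400/2 = 2.0700.
(Check via u − w = 2F/√(2b): u − w = -15.8117, 2F/√(2b) = -15.8117.)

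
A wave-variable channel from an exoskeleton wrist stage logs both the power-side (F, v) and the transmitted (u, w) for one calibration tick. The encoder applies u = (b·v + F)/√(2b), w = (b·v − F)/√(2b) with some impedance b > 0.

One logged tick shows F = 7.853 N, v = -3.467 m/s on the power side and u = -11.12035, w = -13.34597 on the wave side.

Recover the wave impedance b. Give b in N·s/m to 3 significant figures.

u + w = -24.4663;  u + w = √(2b)·v, so √(2b) = -24.4663/(-3.467) = 7.0569.
b = (√(2b))²/2 = 49.8000/2 = 24.9000.
(Check via u − w = 2F/√(2b): u − w = 2.2256, 2F/√(2b) = 2.2256.)

b = 24.9 N·s/m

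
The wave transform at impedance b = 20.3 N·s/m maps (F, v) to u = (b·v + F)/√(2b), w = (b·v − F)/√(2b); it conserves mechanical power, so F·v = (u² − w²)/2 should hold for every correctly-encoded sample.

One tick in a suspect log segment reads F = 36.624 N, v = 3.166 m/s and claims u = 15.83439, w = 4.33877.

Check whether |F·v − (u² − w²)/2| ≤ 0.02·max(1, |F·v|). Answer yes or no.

F·v = 36.624×3.166 = 115.95158 W.
(u² − w²)/2 = (250.72791 − 18.82493)/2 = 115.95149 W.
|Δ| = 0.00009;  2% of max(1, |F·v|) = 2.31903.

yes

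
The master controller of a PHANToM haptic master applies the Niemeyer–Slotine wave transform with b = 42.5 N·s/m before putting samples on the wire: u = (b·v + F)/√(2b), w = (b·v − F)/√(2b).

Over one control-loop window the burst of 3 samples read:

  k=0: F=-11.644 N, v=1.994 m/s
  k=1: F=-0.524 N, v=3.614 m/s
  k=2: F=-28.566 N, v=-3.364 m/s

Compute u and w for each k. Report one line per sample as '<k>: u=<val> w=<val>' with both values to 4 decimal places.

0: u=7.9289 w=10.4549
1: u=16.6029 w=16.7166
2: u=-18.6057 w=-12.4089

k=0: b·v=42.5×1.994=84.7450; √(2b)=9.2195; u=(84.7450+(-11.644))/9.2195=7.9289, w=(84.7450−(-11.644))/9.2195=10.4549
k=1: b·v=42.5×3.614=153.5950; √(2b)=9.2195; u=(153.5950+(-0.524))/9.2195=16.6029, w=(153.5950−(-0.524))/9.2195=16.7166
k=2: b·v=42.5×(-3.364)=-142.9700; √(2b)=9.2195; u=(-142.9700+(-28.566))/9.2195=-18.6057, w=(-142.9700−(-28.566))/9.2195=-12.4089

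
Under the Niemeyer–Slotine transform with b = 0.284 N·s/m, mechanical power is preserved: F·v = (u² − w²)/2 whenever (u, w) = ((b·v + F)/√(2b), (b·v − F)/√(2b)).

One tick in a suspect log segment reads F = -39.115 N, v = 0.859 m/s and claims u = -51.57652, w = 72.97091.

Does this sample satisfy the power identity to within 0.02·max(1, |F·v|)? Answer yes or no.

F·v = (-39.115)×0.859 = -33.5998 W.
(u² − w²)/2 = (2660.1374 − 5324.7537)/2 = -1332.3081 W.
|Δ| = 1298.7084;  2% of max(1, |F·v|) = 0.6720.

no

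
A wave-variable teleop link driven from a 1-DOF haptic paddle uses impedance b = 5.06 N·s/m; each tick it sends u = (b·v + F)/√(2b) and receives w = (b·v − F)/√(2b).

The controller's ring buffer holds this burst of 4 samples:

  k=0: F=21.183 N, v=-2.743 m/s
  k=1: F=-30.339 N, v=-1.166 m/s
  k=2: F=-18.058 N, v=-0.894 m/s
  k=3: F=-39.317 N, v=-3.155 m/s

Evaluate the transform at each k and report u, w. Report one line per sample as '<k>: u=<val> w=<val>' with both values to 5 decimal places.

k=0: b·v=5.06×(-2.743)=-13.87958; √(2b)=3.18119; u=(-13.87958+21.183)/3.18119=2.29581, w=(-13.87958−21.183)/3.18119=-11.02183
k=1: b·v=5.06×(-1.166)=-5.89996; √(2b)=3.18119; u=(-5.89996+(-30.339))/3.18119=-11.39162, w=(-5.89996−(-30.339))/3.18119=7.68235
k=2: b·v=5.06×(-0.894)=-4.52364; √(2b)=3.18119; u=(-4.52364+(-18.058))/3.18119=-7.09848, w=(-4.52364−(-18.058))/3.18119=4.25449
k=3: b·v=5.06×(-3.155)=-15.96430; √(2b)=3.18119; u=(-15.96430+(-39.317))/3.18119=-17.37753, w=(-15.96430−(-39.317))/3.18119=7.34086

0: u=2.29581 w=-11.02183
1: u=-11.39162 w=7.68235
2: u=-7.09848 w=4.25449
3: u=-17.37753 w=7.34086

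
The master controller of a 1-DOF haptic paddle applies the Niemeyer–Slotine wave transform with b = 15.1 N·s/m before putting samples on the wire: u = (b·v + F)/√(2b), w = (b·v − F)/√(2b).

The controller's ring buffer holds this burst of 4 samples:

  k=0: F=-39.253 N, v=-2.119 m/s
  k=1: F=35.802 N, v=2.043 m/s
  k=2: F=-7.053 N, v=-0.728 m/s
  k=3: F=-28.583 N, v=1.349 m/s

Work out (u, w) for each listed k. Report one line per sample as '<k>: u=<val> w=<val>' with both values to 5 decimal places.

k=0: b·v=15.1×(-2.119)=-31.99690; √(2b)=5.49545; u=(-31.99690+(-39.253))/5.49545=-12.96525, w=(-31.99690−(-39.253))/5.49545=1.32038
k=1: b·v=15.1×2.043=30.84930; √(2b)=5.49545; u=(30.84930+35.802)/5.49545=12.12845, w=(30.84930−35.802)/5.49545=-0.90124
k=2: b·v=15.1×(-0.728)=-10.99280; √(2b)=5.49545; u=(-10.99280+(-7.053))/5.49545=-3.28377, w=(-10.99280−(-7.053))/5.49545=-0.71692
k=3: b·v=15.1×1.349=20.36990; √(2b)=5.49545; u=(20.36990+(-28.583))/5.49545=-1.49453, w=(20.36990−(-28.583))/5.49545=8.90789

0: u=-12.96525 w=1.32038
1: u=12.12845 w=-0.90124
2: u=-3.28377 w=-0.71692
3: u=-1.49453 w=8.90789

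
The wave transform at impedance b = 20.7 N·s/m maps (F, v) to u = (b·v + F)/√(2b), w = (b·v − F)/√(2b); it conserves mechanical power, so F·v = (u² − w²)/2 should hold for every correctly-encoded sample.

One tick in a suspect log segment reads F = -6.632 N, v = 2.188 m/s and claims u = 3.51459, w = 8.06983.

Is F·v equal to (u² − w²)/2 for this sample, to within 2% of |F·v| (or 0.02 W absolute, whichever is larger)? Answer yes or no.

no

F·v = (-6.632)×2.188 = -14.5108 W.
(u² − w²)/2 = (12.3523 − 65.1222)/2 = -26.3849 W.
|Δ| = 11.8741;  2% of max(1, |F·v|) = 0.2902.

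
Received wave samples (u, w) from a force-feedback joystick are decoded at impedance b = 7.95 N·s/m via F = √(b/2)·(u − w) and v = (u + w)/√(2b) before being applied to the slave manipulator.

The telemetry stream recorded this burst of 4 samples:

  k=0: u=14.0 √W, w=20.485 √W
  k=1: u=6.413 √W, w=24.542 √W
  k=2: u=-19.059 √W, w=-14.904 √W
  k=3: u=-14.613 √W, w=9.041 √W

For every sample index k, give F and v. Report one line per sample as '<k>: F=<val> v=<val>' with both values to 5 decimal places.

0: F=-12.92941 v=8.64832
1: F=-36.14452 v=7.76305
2: F=-8.28399 v=-8.51741
3: F=-47.15993 v=-1.39737

k=0: u−w=-6.48500, u+w=34.48500; √(b/2)=1.99374, √(2b)=3.98748; F=1.99374×(-6.485)=-12.92941, v=34.48500/3.98748=8.64832
k=1: u−w=-18.12900, u+w=30.95500; √(b/2)=1.99374, √(2b)=3.98748; F=1.99374×(-18.129)=-36.14452, v=30.95500/3.98748=7.76305
k=2: u−w=-4.15500, u+w=-33.96300; √(b/2)=1.99374, √(2b)=3.98748; F=1.99374×(-4.155)=-8.28399, v=-33.96300/3.98748=-8.51741
k=3: u−w=-23.65400, u+w=-5.57200; √(b/2)=1.99374, √(2b)=3.98748; F=1.99374×(-23.654)=-47.15993, v=-5.57200/3.98748=-1.39737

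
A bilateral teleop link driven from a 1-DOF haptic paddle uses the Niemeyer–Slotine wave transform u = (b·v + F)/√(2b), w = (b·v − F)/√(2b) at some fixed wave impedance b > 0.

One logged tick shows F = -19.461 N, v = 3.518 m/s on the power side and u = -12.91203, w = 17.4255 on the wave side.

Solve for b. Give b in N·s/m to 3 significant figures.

b = 0.823 N·s/m

u + w = 4.51347;  u + w = √(2b)·v, so √(2b) = 4.51347/3.518 = 1.28296.
b = (√(2b))²/2 = 1.64600/2 = 0.82300.
(Check via u − w = 2F/√(2b): u − w = -30.33753, 2F/√(2b) = -30.33754.)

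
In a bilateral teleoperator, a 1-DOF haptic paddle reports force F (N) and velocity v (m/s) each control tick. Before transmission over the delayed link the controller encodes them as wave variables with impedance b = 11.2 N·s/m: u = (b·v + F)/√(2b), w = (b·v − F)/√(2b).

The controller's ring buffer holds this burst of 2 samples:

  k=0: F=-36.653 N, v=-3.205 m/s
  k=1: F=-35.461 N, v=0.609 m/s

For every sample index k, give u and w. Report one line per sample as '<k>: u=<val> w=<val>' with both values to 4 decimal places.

k=0: b·v=11.2×(-3.205)=-35.8960; √(2b)=4.7329; u=(-35.8960+(-36.653))/4.7329=-15.3288, w=(-35.8960−(-36.653))/4.7329=0.1599
k=1: b·v=11.2×0.609=6.8208; √(2b)=4.7329; u=(6.8208+(-35.461))/4.7329=-6.0513, w=(6.8208−(-35.461))/4.7329=8.9337

0: u=-15.3288 w=0.1599
1: u=-6.0513 w=8.9337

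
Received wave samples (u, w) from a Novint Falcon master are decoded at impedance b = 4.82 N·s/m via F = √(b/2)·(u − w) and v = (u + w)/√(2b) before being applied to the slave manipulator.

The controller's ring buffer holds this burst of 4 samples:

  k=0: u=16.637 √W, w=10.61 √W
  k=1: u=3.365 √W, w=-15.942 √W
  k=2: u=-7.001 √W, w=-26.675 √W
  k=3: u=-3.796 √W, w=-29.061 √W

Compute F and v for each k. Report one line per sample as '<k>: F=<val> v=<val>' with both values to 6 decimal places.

0: F=9.356420 v=8.775668
1: F=29.972524 v=-4.050779
2: F=30.542261 v=-10.846309
3: F=39.221827 v=-10.582527

k=0: u−w=6.027000, u+w=27.247000; √(b/2)=1.552417, √(2b)=3.104835; F=1.552417×6.027=9.356420, v=27.247000/3.104835=8.775668
k=1: u−w=19.307000, u+w=-12.577000; √(b/2)=1.552417, √(2b)=3.104835; F=1.552417×19.307=29.972524, v=-12.577000/3.104835=-4.050779
k=2: u−w=19.674000, u+w=-33.676000; √(b/2)=1.552417, √(2b)=3.104835; F=1.552417×19.674=30.542261, v=-33.676000/3.104835=-10.846309
k=3: u−w=25.265000, u+w=-32.857000; √(b/2)=1.552417, √(2b)=3.104835; F=1.552417×25.265=39.221827, v=-32.857000/3.104835=-10.582527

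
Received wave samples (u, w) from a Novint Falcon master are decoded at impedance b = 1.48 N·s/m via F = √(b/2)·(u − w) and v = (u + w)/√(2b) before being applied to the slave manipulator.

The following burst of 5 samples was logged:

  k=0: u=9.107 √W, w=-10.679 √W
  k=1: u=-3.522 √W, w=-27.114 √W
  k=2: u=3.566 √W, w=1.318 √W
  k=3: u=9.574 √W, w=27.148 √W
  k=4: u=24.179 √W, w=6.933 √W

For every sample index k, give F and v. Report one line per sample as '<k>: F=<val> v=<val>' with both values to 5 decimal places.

k=0: u−w=19.78600, u+w=-1.57200; √(b/2)=0.86023, √(2b)=1.72047; F=0.86023×19.786=17.02056, v=-1.57200/1.72047=-0.91371
k=1: u−w=23.59200, u+w=-30.63600; √(b/2)=0.86023, √(2b)=1.72047; F=0.86023×23.592=20.29461, v=-30.63600/1.72047=-17.80681
k=2: u−w=2.24800, u+w=4.88400; √(b/2)=0.86023, √(2b)=1.72047; F=0.86023×2.248=1.93380, v=4.88400/1.72047=2.83877
k=3: u−w=-17.57400, u+w=36.72200; √(b/2)=0.86023, √(2b)=1.72047; F=0.86023×(-17.574)=-15.11773, v=36.72200/1.72047=21.34423
k=4: u−w=17.24600, u+w=31.11200; √(b/2)=0.86023, √(2b)=1.72047; F=0.86023×17.246=14.83557, v=31.11200/1.72047=18.08348

0: F=17.02056 v=-0.91371
1: F=20.29461 v=-17.80681
2: F=1.93380 v=2.83877
3: F=-15.11773 v=21.34423
4: F=14.83557 v=18.08348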